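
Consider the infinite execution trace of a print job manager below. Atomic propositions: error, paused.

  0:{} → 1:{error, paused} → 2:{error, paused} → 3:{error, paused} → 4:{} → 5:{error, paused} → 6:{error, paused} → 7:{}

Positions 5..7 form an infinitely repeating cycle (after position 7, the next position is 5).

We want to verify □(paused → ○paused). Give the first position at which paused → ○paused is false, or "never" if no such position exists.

3

Check paused → ○paused at each position in order: 0 ✓, 1 ✓, 2 ✓.
At position 3 the labels are {error, paused} and the next position 4 has {}, so paused → ○paused is false there. This is the first violation.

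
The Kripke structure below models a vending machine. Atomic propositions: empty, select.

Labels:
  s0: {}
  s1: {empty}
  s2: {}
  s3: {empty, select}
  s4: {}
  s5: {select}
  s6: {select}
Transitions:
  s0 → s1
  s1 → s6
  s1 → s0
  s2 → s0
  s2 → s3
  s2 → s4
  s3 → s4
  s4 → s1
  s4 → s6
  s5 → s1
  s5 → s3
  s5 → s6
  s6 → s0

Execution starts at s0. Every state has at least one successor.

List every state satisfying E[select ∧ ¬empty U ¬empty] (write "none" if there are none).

{s0, s2, s4, s5, s6}

States satisfying select ∧ ¬empty: {s5, s6}.
States satisfying ¬empty: {s0, s2, s4, s5, s6}.
States satisfying E[select ∧ ¬empty U ¬empty]: {s0, s2, s4, s5, s6}.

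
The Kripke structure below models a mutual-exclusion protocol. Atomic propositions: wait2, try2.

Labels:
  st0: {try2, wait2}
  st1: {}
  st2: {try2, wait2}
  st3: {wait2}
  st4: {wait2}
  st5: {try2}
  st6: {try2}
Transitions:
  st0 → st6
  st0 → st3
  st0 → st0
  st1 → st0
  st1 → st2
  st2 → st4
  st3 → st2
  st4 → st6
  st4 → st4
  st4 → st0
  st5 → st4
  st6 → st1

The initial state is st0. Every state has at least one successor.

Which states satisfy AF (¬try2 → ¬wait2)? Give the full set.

{st0, st1, st2, st3, st5, st6}

States satisfying ¬try2 → ¬wait2: {st0, st1, st2, st5, st6}.
States satisfying AF (¬try2 → ¬wait2): {st0, st1, st2, st3, st5, st6}.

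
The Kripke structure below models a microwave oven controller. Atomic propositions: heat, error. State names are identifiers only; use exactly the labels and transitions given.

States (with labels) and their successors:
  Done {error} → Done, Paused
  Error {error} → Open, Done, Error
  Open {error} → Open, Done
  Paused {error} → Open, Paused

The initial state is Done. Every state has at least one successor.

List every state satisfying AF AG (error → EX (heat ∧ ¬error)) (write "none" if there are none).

none

States satisfying AG (error → EX (heat ∧ ¬error)): ∅.
States satisfying AF AG (error → EX (heat ∧ ¬error)): ∅.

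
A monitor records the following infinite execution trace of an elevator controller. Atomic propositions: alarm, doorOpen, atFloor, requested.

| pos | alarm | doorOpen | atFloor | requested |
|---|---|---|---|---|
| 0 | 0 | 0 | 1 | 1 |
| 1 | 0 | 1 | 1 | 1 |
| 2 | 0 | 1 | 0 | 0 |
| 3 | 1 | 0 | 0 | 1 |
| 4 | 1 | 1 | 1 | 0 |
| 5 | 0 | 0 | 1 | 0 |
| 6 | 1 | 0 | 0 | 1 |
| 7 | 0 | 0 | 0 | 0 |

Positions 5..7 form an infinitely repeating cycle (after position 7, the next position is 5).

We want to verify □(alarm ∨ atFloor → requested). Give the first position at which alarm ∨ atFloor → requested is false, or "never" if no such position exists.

Check alarm ∨ atFloor → requested at each position in order: 0 ✓, 1 ✓, 2 ✓, 3 ✓.
At position 4 the labels are {alarm, atFloor, doorOpen}, so alarm ∨ atFloor → requested is false there. This is the first violation.

4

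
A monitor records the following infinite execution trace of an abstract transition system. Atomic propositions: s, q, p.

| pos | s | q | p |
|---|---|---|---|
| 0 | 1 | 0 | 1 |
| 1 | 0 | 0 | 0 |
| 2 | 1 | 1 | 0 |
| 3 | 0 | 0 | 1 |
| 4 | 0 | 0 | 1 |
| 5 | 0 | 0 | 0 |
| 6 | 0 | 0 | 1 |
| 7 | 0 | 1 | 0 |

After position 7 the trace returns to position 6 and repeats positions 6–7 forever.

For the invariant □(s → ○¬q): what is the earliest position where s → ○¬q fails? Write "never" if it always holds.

never

s → ○¬q holds at every position 0..7, and those are all the positions the trace ever visits, so the invariant □(s → ○¬q) is never violated.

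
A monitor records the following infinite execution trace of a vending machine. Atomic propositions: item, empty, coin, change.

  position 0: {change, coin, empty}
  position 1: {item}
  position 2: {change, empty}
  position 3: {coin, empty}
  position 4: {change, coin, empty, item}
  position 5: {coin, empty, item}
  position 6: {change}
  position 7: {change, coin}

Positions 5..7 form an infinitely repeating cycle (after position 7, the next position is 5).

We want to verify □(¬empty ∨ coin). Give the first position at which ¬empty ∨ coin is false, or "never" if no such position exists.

Check ¬empty ∨ coin at each position in order: 0 ✓, 1 ✓.
At position 2 the labels are {change, empty}, so ¬empty ∨ coin is false there. This is the first violation.

2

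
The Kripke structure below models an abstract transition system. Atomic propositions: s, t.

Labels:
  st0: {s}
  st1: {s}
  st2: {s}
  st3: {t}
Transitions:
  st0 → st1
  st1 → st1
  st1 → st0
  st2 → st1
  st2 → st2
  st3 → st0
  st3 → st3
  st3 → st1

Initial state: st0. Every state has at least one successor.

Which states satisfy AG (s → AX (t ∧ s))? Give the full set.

none

States satisfying s → AX (t ∧ s): {st3}.
States satisfying AG (s → AX (t ∧ s)): ∅.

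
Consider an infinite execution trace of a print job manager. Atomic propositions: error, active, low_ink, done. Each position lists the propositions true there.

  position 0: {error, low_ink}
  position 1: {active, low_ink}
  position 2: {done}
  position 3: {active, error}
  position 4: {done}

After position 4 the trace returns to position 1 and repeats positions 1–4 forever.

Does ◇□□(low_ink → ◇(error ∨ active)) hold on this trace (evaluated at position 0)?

Holds

□□(low_ink → ◇(error ∨ active)) holds at position 0, which is reachable from 0, so ◇□□(low_ink → ◇(error ∨ active)) holds.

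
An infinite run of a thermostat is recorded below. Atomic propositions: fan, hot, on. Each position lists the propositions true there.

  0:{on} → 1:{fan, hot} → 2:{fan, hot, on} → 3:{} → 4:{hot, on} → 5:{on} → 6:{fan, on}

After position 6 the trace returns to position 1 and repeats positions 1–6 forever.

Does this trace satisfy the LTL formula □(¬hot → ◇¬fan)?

¬hot → ◇¬fan holds at every position 0..6, and those are all positions ever visited, so □(¬hot → ◇¬fan) holds.
Positions where ¬hot holds: 0, 3, 5, 6.
Check ◇¬fan at each: 0→ok, 3→ok, 5→ok, 6→ok.

Satisfied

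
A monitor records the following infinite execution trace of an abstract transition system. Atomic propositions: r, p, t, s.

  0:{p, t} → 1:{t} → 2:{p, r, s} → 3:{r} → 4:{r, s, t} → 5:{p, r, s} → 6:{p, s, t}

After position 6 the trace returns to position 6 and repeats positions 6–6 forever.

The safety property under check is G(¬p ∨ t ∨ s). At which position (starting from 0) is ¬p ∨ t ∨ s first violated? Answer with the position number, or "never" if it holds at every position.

¬p ∨ t ∨ s holds at every position 0..6, and those are all the positions the trace ever visits, so the invariant G(¬p ∨ t ∨ s) is never violated.

never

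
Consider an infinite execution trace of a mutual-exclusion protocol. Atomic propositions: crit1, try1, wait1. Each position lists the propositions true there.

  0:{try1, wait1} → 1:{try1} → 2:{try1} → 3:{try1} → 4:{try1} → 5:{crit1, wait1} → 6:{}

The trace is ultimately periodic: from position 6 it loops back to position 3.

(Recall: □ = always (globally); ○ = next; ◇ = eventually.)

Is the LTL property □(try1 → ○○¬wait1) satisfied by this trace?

No

try1 → ○○¬wait1 must hold at every position from 0 onward. It fails at position 3, so □(try1 → ○○¬wait1) is false.
Positions where try1 holds: 0, 1, 2, 3, 4.
Check ○○¬wait1 at each: 0→ok, 1→ok, 2→ok, 3→fails, 4→ok.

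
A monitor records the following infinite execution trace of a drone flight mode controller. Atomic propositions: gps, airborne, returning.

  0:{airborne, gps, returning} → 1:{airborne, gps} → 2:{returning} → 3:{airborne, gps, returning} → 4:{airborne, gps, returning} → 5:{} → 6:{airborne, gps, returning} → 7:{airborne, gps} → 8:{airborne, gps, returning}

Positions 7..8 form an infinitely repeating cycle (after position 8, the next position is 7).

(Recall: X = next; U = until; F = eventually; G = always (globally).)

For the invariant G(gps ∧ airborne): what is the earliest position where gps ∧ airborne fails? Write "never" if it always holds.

Check gps ∧ airborne at each position in order: 0 ✓, 1 ✓.
At position 2 the labels are {returning}, so gps ∧ airborne is false there. This is the first violation.

2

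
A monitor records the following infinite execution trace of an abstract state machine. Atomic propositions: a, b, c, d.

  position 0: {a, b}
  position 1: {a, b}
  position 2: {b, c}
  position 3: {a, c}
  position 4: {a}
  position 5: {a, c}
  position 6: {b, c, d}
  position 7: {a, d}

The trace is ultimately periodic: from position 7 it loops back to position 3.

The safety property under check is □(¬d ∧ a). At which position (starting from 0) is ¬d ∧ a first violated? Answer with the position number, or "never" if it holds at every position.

Check ¬d ∧ a at each position in order: 0 ✓, 1 ✓.
At position 2 the labels are {b, c}, so ¬d ∧ a is false there. This is the first violation.

2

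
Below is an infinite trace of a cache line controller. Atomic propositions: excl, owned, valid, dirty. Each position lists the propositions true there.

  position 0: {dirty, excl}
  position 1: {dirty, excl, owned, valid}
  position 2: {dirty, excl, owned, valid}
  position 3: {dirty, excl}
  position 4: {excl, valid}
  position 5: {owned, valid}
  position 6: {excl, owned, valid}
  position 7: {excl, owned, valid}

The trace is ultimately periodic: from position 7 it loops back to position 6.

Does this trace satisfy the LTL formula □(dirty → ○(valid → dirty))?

No

dirty → ○(valid → dirty) must hold at every position from 0 onward. It fails at position 3, so □(dirty → ○(valid → dirty)) is false.
Positions where dirty holds: 0, 1, 2, 3.
Check ○(valid → dirty) at each: 0→ok, 1→ok, 2→ok, 3→fails.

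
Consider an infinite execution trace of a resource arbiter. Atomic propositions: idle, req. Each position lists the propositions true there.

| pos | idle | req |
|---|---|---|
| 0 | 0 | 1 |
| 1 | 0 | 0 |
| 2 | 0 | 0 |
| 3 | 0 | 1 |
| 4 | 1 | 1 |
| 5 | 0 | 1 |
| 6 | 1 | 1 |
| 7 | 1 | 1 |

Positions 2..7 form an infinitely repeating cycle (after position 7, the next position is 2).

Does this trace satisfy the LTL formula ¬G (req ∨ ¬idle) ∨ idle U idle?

Walking from position 0: at position 0, idle has not yet held and idle fails, so idle U idle is false.
At position 0: ¬G (req ∨ ¬idle) is false; idle U idle is false; so ¬G (req ∨ ¬idle) ∨ idle U idle is false.

Violated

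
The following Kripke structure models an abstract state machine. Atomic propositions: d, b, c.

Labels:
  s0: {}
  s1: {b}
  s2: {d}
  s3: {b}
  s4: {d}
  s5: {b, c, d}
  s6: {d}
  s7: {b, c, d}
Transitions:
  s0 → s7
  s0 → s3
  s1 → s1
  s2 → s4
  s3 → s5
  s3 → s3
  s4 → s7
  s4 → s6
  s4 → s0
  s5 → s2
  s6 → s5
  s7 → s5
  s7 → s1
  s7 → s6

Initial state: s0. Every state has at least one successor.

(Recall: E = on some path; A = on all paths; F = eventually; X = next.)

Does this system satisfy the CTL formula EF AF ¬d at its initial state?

States satisfying AF ¬d: {s0, s1, s3}.
States satisfying EF AF ¬d: {s0, s1, s2, s3, s4, s5, s6, s7}.
Some path from s0 reaches a state where AF ¬d holds.
s0 ∈ Sat(EF AF ¬d).

Holds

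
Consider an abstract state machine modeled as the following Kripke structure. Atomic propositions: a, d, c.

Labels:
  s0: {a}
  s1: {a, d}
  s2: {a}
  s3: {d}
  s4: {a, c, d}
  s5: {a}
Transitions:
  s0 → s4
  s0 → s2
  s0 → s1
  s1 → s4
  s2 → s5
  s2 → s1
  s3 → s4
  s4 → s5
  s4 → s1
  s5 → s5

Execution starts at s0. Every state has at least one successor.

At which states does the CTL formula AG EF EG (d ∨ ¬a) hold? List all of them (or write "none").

States satisfying EF EG (d ∨ ¬a): {s0, s1, s2, s3, s4}.
States satisfying AG EF EG (d ∨ ¬a): ∅.

none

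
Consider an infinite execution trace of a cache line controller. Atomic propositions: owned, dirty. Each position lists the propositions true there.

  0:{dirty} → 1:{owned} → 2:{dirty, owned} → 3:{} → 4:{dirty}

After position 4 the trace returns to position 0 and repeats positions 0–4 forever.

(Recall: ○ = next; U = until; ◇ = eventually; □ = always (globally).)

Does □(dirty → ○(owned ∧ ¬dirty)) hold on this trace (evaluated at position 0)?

Violated

dirty → ○(owned ∧ ¬dirty) must hold at every position from 0 onward. It fails at position 2, so □(dirty → ○(owned ∧ ¬dirty)) is false.
Positions where dirty holds: 0, 2, 4.
Check ○(owned ∧ ¬dirty) at each: 0→ok, 2→fails, 4→fails.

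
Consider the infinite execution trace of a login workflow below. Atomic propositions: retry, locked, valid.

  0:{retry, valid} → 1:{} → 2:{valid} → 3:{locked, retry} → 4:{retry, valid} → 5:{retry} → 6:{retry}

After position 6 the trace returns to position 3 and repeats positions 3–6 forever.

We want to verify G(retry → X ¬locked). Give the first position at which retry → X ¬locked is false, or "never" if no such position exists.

Check retry → X ¬locked at each position in order: 0 ✓, 1 ✓, 2 ✓, 3 ✓, 4 ✓, 5 ✓.
At position 6 the labels are {retry} and the next position 3 has {locked, retry}, so retry → X ¬locked is false there. This is the first violation.

6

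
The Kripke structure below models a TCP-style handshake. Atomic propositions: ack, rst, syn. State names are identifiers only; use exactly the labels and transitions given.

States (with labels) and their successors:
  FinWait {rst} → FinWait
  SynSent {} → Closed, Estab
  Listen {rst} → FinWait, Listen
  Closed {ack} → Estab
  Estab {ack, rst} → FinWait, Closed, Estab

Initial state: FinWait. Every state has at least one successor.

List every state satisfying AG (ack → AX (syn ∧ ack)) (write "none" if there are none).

{FinWait, Listen}

States satisfying ack → AX (syn ∧ ack): {FinWait, SynSent, Listen}.
States satisfying AG (ack → AX (syn ∧ ack)): {FinWait, Listen}.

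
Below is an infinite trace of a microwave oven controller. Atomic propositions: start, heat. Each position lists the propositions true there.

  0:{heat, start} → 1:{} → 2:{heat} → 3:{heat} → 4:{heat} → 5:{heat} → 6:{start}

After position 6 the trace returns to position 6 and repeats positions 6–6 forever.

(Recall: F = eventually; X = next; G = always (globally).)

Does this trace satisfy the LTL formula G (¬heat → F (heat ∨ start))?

¬heat → F (heat ∨ start) holds at every position 0..6, and those are all positions ever visited, so G (¬heat → F (heat ∨ start)) holds.
Positions where ¬heat holds: 1, 6.
Check F (heat ∨ start) at each: 1→ok, 6→ok.

Satisfied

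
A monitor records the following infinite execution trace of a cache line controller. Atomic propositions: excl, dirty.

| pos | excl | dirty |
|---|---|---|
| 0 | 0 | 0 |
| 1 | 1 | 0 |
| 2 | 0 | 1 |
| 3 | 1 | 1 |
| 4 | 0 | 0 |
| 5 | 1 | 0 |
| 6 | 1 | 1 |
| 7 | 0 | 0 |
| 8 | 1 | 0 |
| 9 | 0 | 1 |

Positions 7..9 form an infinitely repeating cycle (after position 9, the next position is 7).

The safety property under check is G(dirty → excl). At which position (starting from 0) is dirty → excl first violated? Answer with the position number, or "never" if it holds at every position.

Check dirty → excl at each position in order: 0 ✓, 1 ✓.
At position 2 the labels are {dirty}, so dirty → excl is false there. This is the first violation.

2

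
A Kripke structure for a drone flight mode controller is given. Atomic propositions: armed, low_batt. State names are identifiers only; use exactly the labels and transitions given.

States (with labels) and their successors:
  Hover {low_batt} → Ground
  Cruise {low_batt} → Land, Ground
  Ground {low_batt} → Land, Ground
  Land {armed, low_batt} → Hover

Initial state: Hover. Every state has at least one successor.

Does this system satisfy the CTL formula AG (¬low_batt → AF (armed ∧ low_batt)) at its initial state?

Satisfied

States satisfying ¬low_batt → AF (armed ∧ low_batt): {Hover, Cruise, Ground, Land}.
States satisfying AG (¬low_batt → AF (armed ∧ low_batt)): {Hover, Cruise, Ground, Land}.
Every state reachable from Hover satisfies ¬low_batt → AF (armed ∧ low_batt).
Hover ∈ Sat(AG (¬low_batt → AF (armed ∧ low_batt))).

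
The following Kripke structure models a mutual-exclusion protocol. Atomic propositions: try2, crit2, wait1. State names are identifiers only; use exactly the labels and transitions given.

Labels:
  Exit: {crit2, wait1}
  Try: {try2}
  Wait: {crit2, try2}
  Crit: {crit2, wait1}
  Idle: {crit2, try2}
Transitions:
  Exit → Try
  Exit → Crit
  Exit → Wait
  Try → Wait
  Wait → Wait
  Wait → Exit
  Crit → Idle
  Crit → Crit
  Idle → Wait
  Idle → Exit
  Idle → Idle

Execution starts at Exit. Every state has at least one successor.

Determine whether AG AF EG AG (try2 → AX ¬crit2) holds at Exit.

States satisfying AF EG AG (try2 → AX ¬crit2): ∅.
States satisfying AG AF EG AG (try2 → AX ¬crit2): ∅.
Crit is reachable from Exit and violates AF EG AG (try2 → AX ¬crit2), so AG fails at Exit.
Exit ∉ Sat(AG AF EG AG (try2 → AX ¬crit2)).

Violated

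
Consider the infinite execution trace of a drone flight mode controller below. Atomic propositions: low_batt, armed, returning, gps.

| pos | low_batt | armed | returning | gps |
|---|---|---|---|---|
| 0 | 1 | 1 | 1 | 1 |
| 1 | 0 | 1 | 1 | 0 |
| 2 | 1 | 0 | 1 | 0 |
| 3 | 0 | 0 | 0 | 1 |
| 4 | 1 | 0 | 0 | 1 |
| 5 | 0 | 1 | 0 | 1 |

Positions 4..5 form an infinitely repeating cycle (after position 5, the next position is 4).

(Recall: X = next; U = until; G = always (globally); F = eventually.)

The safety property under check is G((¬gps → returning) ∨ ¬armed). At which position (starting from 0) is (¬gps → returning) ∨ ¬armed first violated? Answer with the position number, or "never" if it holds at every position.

(¬gps → returning) ∨ ¬armed holds at every position 0..5, and those are all the positions the trace ever visits, so the invariant G((¬gps → returning) ∨ ¬armed) is never violated.

never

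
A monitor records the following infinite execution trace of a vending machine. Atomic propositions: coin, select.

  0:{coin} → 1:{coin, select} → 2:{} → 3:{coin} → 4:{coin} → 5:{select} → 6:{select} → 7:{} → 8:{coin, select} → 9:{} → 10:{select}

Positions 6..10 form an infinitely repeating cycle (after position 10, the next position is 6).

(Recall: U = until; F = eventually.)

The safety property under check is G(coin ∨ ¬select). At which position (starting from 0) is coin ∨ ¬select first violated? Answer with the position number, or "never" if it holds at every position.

Check coin ∨ ¬select at each position in order: 0 ✓, 1 ✓, 2 ✓, 3 ✓, 4 ✓.
At position 5 the labels are {select}, so coin ∨ ¬select is false there. This is the first violation.

5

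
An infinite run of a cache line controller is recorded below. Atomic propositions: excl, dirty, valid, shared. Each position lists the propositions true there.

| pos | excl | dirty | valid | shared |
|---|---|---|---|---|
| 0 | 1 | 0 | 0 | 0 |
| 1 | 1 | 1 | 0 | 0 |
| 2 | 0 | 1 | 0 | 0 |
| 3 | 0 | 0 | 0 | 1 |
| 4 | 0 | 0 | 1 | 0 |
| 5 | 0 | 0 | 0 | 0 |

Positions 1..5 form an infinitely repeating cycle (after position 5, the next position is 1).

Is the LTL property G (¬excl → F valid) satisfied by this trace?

Yes

¬excl → F valid holds at every position 0..5, and those are all positions ever visited, so G (¬excl → F valid) holds.
Positions where ¬excl holds: 2, 3, 4, 5.
Check F valid at each: 2→ok, 3→ok, 4→ok, 5→ok.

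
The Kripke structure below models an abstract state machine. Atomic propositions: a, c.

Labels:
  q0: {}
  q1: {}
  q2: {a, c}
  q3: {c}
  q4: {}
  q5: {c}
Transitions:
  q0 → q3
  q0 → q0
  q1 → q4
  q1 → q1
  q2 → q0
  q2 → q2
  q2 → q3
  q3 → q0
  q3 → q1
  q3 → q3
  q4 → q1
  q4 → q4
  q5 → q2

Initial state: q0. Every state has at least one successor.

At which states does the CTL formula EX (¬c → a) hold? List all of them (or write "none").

States satisfying ¬c → a: {q2, q3, q5}.
States satisfying EX (¬c → a): {q0, q2, q3, q5}.

{q0, q2, q3, q5}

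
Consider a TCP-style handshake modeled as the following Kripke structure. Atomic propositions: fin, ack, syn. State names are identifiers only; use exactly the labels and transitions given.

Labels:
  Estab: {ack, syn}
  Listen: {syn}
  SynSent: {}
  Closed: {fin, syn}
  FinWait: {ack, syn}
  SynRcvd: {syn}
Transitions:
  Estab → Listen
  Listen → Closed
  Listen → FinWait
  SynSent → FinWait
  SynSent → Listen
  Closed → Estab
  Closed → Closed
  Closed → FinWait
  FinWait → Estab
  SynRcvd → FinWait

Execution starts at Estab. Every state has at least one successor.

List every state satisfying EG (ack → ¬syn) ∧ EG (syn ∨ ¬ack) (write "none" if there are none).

{Listen, SynSent, Closed}

States satisfying ack → ¬syn: {Listen, SynSent, Closed, SynRcvd}.
States satisfying EG (ack → ¬syn): {Listen, SynSent, Closed}.
States satisfying syn ∨ ¬ack: {Estab, Listen, SynSent, Closed, FinWait, SynRcvd}.
States satisfying EG (syn ∨ ¬ack): {Estab, Listen, SynSent, Closed, FinWait, SynRcvd}.
States satisfying EG (ack → ¬syn) ∧ EG (syn ∨ ¬ack): {Listen, SynSent, Closed}.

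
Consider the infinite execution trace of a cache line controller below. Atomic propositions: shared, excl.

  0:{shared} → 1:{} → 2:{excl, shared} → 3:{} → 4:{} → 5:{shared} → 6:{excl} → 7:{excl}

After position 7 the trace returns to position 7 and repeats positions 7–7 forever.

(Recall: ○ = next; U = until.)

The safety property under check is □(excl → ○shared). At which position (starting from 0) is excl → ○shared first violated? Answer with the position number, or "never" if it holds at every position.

Check excl → ○shared at each position in order: 0 ✓, 1 ✓.
At position 2 the labels are {excl, shared} and the next position 3 has {}, so excl → ○shared is false there. This is the first violation.

2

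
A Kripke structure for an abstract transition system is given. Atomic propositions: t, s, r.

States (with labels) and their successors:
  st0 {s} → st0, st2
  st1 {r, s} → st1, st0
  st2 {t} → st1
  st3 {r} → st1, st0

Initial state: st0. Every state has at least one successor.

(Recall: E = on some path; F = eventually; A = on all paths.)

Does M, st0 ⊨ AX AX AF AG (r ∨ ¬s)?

States satisfying AX AF AG (r ∨ ¬s): ∅.
States satisfying AX AX AF AG (r ∨ ¬s): ∅.
st0 ∉ Sat(AX AX AF AG (r ∨ ¬s)).

Violated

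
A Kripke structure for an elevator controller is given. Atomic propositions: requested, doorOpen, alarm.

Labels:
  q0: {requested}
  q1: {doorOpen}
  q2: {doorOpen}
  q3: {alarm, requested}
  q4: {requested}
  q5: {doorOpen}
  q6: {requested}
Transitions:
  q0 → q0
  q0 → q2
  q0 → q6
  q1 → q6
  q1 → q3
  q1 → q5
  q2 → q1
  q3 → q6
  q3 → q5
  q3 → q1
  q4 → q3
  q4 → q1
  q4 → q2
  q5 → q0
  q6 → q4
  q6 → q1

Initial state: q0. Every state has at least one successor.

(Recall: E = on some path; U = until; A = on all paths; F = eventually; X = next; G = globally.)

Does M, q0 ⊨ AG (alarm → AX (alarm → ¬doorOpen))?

States satisfying alarm → AX (alarm → ¬doorOpen): {q0, q1, q2, q3, q4, q5, q6}.
States satisfying AG (alarm → AX (alarm → ¬doorOpen)): {q0, q1, q2, q3, q4, q5, q6}.
Every state reachable from q0 satisfies alarm → AX (alarm → ¬doorOpen).
q0 ∈ Sat(AG (alarm → AX (alarm → ¬doorOpen))).

Holds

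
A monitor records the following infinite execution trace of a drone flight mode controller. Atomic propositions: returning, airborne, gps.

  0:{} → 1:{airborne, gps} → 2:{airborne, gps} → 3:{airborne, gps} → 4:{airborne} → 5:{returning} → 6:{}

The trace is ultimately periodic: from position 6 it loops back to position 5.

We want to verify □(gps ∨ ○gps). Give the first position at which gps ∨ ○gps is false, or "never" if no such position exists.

4

Check gps ∨ ○gps at each position in order: 0 ✓, 1 ✓, 2 ✓, 3 ✓.
At position 4 the labels are {airborne} and the next position 5 has {returning}, so gps ∨ ○gps is false there. This is the first violation.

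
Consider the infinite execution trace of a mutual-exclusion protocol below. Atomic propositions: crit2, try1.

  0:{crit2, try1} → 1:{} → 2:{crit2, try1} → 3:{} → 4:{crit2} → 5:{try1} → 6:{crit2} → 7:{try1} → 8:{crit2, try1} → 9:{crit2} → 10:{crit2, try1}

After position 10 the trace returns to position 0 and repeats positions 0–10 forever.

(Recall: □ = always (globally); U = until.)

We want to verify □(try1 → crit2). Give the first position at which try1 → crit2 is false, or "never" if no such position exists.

5

Check try1 → crit2 at each position in order: 0 ✓, 1 ✓, 2 ✓, 3 ✓, 4 ✓.
At position 5 the labels are {try1}, so try1 → crit2 is false there. This is the first violation.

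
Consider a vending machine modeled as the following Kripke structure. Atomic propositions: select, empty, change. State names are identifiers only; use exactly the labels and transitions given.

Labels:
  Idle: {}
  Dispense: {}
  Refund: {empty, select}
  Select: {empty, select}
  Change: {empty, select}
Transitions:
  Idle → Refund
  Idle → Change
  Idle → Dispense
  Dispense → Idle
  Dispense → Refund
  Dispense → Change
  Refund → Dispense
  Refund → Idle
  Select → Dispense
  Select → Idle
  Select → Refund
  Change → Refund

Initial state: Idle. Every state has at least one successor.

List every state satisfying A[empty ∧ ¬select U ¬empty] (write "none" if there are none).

States satisfying empty ∧ ¬select: ∅.
States satisfying ¬empty: {Idle, Dispense}.
States satisfying A[empty ∧ ¬select U ¬empty]: {Idle, Dispense}.

{Idle, Dispense}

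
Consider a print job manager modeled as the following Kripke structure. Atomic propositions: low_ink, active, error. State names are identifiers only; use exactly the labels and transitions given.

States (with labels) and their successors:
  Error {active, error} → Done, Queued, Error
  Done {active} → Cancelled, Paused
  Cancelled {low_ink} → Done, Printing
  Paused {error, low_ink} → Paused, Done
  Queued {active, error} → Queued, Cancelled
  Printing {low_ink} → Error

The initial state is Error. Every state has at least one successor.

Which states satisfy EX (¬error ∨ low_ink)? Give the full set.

{Error, Done, Cancelled, Paused, Queued}

States satisfying ¬error ∨ low_ink: {Done, Cancelled, Paused, Printing}.
States satisfying EX (¬error ∨ low_ink): {Error, Done, Cancelled, Paused, Queued}.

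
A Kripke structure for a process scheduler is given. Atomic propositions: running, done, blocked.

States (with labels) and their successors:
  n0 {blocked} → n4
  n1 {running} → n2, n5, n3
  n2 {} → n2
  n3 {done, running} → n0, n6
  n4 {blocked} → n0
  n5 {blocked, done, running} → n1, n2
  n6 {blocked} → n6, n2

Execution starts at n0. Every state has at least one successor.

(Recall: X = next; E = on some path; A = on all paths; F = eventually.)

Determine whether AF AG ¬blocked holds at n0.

Violated

States satisfying AG ¬blocked: {n2}.
States satisfying AF AG ¬blocked: {n2}.
There is a path from n0 along which AG ¬blocked never holds.
n0 ∉ Sat(AF AG ¬blocked).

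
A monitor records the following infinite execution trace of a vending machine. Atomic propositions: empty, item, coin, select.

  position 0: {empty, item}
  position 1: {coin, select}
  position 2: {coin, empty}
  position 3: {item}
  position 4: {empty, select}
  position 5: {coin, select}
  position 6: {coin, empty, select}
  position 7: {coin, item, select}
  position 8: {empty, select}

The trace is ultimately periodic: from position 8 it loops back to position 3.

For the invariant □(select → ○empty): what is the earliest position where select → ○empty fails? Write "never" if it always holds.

Check select → ○empty at each position in order: 0 ✓, 1 ✓, 2 ✓, 3 ✓.
At position 4 the labels are {empty, select} and the next position 5 has {coin, select}, so select → ○empty is false there. This is the first violation.

4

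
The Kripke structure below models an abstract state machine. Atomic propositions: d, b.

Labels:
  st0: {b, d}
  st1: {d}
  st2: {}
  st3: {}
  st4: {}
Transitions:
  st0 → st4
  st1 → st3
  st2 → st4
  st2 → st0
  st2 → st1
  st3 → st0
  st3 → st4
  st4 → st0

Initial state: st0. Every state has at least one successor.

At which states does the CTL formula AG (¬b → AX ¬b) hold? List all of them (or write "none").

States satisfying ¬b → AX ¬b: {st0, st1}.
States satisfying AG (¬b → AX ¬b): ∅.

none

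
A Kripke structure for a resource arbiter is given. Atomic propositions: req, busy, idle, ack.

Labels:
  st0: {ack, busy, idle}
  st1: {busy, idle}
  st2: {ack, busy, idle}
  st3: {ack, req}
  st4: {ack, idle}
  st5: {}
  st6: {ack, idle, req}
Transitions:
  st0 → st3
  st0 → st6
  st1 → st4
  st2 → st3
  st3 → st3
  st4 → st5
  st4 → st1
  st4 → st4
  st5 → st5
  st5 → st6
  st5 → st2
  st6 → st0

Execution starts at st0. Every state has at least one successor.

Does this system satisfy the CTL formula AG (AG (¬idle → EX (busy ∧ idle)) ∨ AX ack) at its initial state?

States satisfying AG (¬idle → EX (busy ∧ idle)) ∨ AX ack: {st0, st1, st2, st3, st6}.
States satisfying AG (AG (¬idle → EX (busy ∧ idle)) ∨ AX ack): {st0, st2, st3, st6}.
Every state reachable from st0 satisfies AG (¬idle → EX (busy ∧ idle)) ∨ AX ack.
st0 ∈ Sat(AG (AG (¬idle → EX (busy ∧ idle)) ∨ AX ack)).

Holds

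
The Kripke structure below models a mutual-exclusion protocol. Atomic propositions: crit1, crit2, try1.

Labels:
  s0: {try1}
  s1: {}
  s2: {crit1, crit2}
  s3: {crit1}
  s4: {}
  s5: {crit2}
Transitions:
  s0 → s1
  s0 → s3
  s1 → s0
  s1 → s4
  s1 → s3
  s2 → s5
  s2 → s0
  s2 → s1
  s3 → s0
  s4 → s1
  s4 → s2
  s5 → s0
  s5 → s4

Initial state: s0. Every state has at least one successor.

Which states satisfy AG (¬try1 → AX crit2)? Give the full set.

States satisfying ¬try1 → AX crit2: {s0}.
States satisfying AG (¬try1 → AX crit2): ∅.

none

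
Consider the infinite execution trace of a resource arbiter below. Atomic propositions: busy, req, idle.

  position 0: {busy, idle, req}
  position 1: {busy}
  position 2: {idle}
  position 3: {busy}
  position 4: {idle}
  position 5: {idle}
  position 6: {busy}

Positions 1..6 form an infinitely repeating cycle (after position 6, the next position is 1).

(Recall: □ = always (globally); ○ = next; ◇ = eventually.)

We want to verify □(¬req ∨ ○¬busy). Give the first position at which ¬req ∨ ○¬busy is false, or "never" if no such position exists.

At position 0 the labels are {busy, idle, req} and the next position 1 has {busy}, so ¬req ∨ ○¬busy is false there. This is the first violation.

0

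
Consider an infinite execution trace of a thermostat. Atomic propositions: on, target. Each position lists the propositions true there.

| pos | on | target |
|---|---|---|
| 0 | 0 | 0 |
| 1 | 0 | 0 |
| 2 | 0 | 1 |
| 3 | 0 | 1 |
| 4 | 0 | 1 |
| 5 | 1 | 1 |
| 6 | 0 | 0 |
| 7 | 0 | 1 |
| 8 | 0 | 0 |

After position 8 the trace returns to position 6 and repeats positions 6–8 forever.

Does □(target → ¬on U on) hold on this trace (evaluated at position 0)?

Does not hold

target → ¬on U on must hold at every position from 0 onward. It fails at position 7, so □(target → ¬on U on) is false.
Positions where target holds: 2, 3, 4, 5, 7.
Check ¬on U on at each: 2→ok, 3→ok, 4→ok, 5→ok, 7→fails.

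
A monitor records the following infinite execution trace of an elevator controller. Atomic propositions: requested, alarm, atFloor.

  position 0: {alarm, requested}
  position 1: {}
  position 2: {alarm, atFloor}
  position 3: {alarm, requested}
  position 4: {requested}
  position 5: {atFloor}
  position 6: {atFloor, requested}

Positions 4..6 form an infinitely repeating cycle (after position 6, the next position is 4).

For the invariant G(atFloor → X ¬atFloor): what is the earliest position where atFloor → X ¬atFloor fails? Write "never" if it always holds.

5

Check atFloor → X ¬atFloor at each position in order: 0 ✓, 1 ✓, 2 ✓, 3 ✓, 4 ✓.
At position 5 the labels are {atFloor} and the next position 6 has {atFloor, requested}, so atFloor → X ¬atFloor is false there. This is the first violation.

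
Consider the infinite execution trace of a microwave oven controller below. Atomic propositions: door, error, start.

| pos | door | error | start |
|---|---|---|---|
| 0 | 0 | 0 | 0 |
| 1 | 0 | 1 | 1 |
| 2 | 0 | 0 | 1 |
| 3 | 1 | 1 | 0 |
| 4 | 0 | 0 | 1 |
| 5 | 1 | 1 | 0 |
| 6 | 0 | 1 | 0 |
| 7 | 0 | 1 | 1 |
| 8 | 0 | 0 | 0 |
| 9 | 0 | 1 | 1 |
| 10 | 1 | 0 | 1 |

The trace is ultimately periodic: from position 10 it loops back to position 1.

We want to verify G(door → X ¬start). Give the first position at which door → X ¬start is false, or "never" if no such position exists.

3

Check door → X ¬start at each position in order: 0 ✓, 1 ✓, 2 ✓.
At position 3 the labels are {door, error} and the next position 4 has {start}, so door → X ¬start is false there. This is the first violation.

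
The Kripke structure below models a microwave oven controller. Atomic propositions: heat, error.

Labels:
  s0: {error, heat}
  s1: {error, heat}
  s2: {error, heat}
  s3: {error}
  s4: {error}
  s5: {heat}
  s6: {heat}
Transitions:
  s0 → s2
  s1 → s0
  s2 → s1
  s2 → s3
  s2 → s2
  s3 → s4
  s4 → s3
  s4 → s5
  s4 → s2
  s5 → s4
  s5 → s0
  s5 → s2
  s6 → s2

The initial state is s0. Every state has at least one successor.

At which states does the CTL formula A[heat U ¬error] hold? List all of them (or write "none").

States satisfying heat: {s0, s1, s2, s5, s6}.
States satisfying ¬error: {s5, s6}.
States satisfying A[heat U ¬error]: {s5, s6}.

{s5, s6}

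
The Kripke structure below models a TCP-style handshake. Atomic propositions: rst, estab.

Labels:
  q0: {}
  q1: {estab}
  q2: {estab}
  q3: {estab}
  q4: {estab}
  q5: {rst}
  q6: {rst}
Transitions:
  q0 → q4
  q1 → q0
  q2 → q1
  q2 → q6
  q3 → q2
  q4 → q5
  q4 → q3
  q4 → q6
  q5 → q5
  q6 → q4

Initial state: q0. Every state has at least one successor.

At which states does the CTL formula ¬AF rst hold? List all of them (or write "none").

States satisfying rst: {q5, q6}.
States satisfying AF rst: {q5, q6}.
States satisfying ¬AF rst: {q0, q1, q2, q3, q4}.

{q0, q1, q2, q3, q4}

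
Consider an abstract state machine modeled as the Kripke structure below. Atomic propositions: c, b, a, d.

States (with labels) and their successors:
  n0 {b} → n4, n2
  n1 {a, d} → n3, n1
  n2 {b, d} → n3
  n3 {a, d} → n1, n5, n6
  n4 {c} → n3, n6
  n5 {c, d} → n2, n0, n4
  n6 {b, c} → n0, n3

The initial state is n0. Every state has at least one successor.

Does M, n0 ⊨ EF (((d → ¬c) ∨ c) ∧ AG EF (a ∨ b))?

States satisfying ((d → ¬c) ∨ c) ∧ AG EF (a ∨ b): {n0, n1, n2, n3, n4, n5, n6}.
States satisfying EF (((d → ¬c) ∨ c) ∧ AG EF (a ∨ b)): {n0, n1, n2, n3, n4, n5, n6}.
Some path from n0 reaches a state where ((d → ¬c) ∨ c) ∧ AG EF (a ∨ b) holds.
n0 ∈ Sat(EF (((d → ¬c) ∨ c) ∧ AG EF (a ∨ b))).

Holds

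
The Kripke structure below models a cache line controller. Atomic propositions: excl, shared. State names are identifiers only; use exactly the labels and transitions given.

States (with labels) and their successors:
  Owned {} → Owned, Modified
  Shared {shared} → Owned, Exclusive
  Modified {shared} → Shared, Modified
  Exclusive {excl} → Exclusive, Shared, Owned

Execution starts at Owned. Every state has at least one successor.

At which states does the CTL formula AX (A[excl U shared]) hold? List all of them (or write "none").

{Modified}

States satisfying A[excl U shared]: {Shared, Modified}.
States satisfying AX (A[excl U shared]): {Modified}.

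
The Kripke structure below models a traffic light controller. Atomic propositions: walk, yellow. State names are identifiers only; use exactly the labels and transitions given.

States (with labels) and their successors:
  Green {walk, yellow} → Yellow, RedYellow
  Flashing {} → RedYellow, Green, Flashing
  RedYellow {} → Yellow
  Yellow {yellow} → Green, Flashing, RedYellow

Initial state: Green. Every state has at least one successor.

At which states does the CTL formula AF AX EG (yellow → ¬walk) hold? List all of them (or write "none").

States satisfying AX EG (yellow → ¬walk): {Green, RedYellow}.
States satisfying AF AX EG (yellow → ¬walk): {Green, RedYellow}.

{Green, RedYellow}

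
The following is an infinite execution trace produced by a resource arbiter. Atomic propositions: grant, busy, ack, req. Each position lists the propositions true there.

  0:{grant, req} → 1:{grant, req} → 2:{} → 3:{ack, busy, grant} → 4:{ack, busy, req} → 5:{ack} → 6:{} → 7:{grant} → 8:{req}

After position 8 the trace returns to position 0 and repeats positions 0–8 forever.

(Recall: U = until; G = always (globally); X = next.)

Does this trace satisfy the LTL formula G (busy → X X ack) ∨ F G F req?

busy → X X ack must hold at every position from 0 onward. It fails at position 4, so G (busy → X X ack) is false.
Positions where busy holds: 3, 4.
Check X X ack at each: 3→ok, 4→fails.
G F req holds at position 0, which is reachable from 0, so F G F req holds.
At position 0: G (busy → X X ack) is false; F G F req is true; so G (busy → X X ack) ∨ F G F req is true.

Satisfied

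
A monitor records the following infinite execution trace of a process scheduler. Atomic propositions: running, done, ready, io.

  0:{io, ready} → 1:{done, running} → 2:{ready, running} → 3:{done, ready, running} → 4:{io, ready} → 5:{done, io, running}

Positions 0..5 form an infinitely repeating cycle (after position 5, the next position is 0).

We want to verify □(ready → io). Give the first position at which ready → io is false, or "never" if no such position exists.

Check ready → io at each position in order: 0 ✓, 1 ✓.
At position 2 the labels are {ready, running}, so ready → io is false there. This is the first violation.

2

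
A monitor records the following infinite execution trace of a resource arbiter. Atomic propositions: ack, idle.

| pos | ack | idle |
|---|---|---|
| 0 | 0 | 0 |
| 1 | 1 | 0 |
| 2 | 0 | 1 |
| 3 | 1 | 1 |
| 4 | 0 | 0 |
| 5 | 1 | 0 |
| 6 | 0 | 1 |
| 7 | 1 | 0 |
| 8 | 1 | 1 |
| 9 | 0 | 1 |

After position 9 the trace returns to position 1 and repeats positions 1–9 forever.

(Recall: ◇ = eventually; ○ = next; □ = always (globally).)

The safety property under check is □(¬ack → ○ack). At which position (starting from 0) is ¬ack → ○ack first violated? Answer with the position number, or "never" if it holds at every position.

never

¬ack → ○ack holds at every position 0..9, and those are all the positions the trace ever visits, so the invariant □(¬ack → ○ack) is never violated.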